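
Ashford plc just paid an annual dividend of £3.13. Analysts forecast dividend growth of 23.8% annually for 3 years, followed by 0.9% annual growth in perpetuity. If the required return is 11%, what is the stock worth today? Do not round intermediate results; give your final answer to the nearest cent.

£55.11

D_1 = 3.87494
D_2 = 4.79718
D_3 = 5.93890
Terminal value at year 3: TV = D_3×(1+g_2)/(r−g_2) = 5.99235/0.101 = 59.33023
P_0 = D_1/(1+r)^1 + D_2/(1+r)^2 + D_3/(1+r)^3 + TV/(1+r)^3
    = 3.49094 + 3.89350 + 4.34248 + 43.38176 = 55.10866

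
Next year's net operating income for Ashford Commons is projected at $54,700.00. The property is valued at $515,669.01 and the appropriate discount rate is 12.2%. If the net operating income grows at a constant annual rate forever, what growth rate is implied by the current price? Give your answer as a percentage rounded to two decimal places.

P = D₁/(r−g) ⇒ g = r − D₁/P = 0.122 − $54,700.00/$515,669.01 = 0.015924

1.59%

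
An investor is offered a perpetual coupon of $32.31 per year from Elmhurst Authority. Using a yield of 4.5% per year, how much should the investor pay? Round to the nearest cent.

$718.00

Level perpetuity: PV = C / r = $32.31 / 0.045 = $718.00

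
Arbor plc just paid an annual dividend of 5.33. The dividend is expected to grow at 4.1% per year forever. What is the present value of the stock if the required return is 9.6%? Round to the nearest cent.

100.88

D₁ = D₀ × (1 + g) = 5.33 × 1.041 = 5.5485
Growing perpetuity: P = D₁ / (r − g) = 5.5485 / (0.096 − 0.041) = 100.88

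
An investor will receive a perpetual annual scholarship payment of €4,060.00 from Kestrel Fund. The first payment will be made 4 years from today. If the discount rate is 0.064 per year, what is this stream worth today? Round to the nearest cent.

Value at end of year 3: C / r = €4,060.00 / 0.064 = €63,437.5000
Discount to today: PV = €63,437.5000 / (1 + 0.064)^3 = €63,437.5000 / 1.204550 = €52,664.89

€52664.89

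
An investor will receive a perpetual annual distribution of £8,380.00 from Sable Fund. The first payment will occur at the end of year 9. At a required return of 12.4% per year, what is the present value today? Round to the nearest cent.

£26527.23

Value at end of year 8: C / r = £8,380.00 / 0.124 = £67,580.6452
Discount to today: PV = £67,580.6452 / (1 + 0.124)^8 = £67,580.6452 / 2.547596 = £26,527.23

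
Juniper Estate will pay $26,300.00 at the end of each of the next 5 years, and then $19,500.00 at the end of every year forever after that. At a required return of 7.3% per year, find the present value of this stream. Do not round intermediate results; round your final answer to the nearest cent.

$294782.09

PV of 5-year annuity: $26,300.00 × [1 − (1+0.073)^−5] / 0.073 = 106974.50408
Perpetuity value at year 5: $19,500.00 / 0.073 = 267123.28767
PV of perpetuity: 267123.28767 / (1+0.073)^5 = 187807.59073
Total PV = 106974.50408 + 187807.59073 = 294782.09481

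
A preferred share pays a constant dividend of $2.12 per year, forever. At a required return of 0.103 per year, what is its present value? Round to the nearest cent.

Level perpetuity: PV = C / r = $2.12 / 0.103 = $20.58

$20.58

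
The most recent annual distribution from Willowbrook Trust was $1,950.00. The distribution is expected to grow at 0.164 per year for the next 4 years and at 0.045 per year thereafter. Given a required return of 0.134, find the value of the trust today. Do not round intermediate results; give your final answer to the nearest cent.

D_1 = 2269.80000
D_2 = 2642.04720
D_3 = 3075.34294
D_4 = 3579.69918
Terminal value at year 4: TV = D_4×(1+g_2)/(r−g_2) = 3740.78565/0.089 = 42031.29940
P_0 = D_1/(1+r)^1 + D_2/(1+r)^2 + D_3/(1+r)^3 + D_4/(1+r)^4 + TV/(1+r)^4
    = 2001.58730 + 2054.53935 + 2108.89224 + 2164.68304 + 25416.78400 = 33746.48593

$33746.49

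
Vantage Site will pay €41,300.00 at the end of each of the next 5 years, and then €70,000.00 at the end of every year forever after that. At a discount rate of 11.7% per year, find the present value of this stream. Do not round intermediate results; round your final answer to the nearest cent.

€494059.99

PV of 5-year annuity: €41,300.00 × [1 − (1+0.117)^−5] / 0.117 = 149990.38426
Perpetuity value at year 5: €70,000.00 / 0.117 = 598290.59829
PV of perpetuity: 598290.59829 / (1+0.117)^5 = 344069.60802
Total PV = 149990.38426 + 344069.60802 = 494059.99228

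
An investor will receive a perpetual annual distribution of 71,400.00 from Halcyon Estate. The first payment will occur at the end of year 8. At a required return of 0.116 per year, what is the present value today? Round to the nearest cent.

285489.97

Value at end of year 7: C / r = 71,400.00 / 0.116 = 615,517.2414
Discount to today: PV = 615,517.2414 / (1 + 0.116)^7 = 615,517.2414 / 2.156003 = 285,489.97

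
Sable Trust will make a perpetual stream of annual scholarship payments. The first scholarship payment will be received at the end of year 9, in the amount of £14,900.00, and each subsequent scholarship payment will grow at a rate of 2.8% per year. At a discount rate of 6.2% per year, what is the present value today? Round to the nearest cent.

Value at end of year 8: C₁ / (r − g) = £14,900.00 / (0.062 − 0.028) = £438,235.2941
Discount to today: PV = £438,235.2941 / (1 + 0.062)^8 = £438,235.2941 / 1.618066 = £270,839.01

£270839.01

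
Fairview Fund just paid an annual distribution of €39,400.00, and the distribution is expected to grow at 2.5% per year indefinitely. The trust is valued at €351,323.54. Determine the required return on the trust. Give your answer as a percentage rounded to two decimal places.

14.00%

D₁ = €39,400.00 × 1.025 = €40,385.0000
P = D₁/(r − g) ⇒ r = D₁/P + g = €40,385.0000/€351,323.54 + 0.025 = 0.114951 + 0.025 = 0.139951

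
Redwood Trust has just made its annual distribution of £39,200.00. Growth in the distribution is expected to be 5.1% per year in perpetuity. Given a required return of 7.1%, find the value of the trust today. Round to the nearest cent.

£2059960.00

D₁ = D₀ × (1 + g) = £39,200.00 × 1.051 = £41,199.2000
Growing perpetuity: P = D₁ / (r − g) = £41,199.2000 / (0.071 − 0.051) = £2,059,960.00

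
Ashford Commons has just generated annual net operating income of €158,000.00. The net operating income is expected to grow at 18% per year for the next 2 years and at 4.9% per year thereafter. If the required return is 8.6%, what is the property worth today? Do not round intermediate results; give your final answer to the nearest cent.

€5646744.31

D_1 = 186440.00000
D_2 = 219999.20000
Terminal value at year 2: TV = D_2×(1+g_2)/(r−g_2) = 230779.16080/0.037 = 6237274.61622
P_0 = D_1/(1+r)^1 + D_2/(1+r)^2 + TV/(1+r)^2
    = 171675.87477 + 186535.48087 + 5288532.95773 = 5646744.31337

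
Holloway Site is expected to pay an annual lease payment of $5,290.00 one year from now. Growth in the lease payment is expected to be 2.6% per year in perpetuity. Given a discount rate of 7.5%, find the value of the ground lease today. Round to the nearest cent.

Growing perpetuity: P = D₁ / (r − g) = $5,290.0000 / (0.075 − 0.026) = $107,959.18

$107959.18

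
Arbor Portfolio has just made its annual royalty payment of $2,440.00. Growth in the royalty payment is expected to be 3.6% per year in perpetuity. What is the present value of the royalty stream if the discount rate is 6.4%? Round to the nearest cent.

D₁ = D₀ × (1 + g) = $2,440.00 × 1.036 = $2,527.8400
Growing perpetuity: P = D₁ / (r − g) = $2,527.8400 / (0.064 − 0.036) = $90,280.00

$90280.00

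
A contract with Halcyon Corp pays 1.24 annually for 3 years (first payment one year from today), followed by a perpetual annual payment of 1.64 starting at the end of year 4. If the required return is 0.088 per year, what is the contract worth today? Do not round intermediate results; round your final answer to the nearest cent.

17.62

PV of 3-year annuity: 1.24 × [1 − (1+0.088)^−3] / 0.088 = 3.15003
Perpetuity value at year 3: 1.64 / 0.088 = 18.63636
PV of perpetuity: 18.63636 / (1+0.088)^3 = 14.47020
Total PV = 3.15003 + 14.47020 = 17.62023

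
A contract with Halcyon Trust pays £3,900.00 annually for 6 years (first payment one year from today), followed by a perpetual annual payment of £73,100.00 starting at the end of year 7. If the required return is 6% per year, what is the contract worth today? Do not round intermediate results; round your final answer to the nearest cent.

PV of 6-year annuity: £3,900.00 × [1 − (1+0.06)^−6] / 0.06 = 19177.56487
Perpetuity value at year 6: £73,100.00 / 0.06 = 1218333.33333
PV of perpetuity: 1218333.33333 / (1+0.06)^6 = 858876.92510
Total PV = 19177.56487 + 858876.92510 = 878054.48997

£878054.49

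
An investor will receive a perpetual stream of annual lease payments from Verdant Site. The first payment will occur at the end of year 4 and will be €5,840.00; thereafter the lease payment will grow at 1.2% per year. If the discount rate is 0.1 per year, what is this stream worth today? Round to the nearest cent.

Value at end of year 3: C₁ / (r − g) = €5,840.00 / (0.1 − 0.012) = €66,363.6364
Discount to today: PV = €66,363.6364 / (1 + 0.1)^3 = €66,363.6364 / 1.331000 = €49,859.98

€49859.98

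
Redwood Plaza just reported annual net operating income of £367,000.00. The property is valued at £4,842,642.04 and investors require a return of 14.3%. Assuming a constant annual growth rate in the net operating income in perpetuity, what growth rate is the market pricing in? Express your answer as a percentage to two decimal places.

P = D₀(1+g)/(r−g) ⇒ P(r−g) = D₀(1+g) ⇒ g(P+D₀) = P·r − D₀
g = (P·r − D₀)/(P + D₀) = (£4,842,642.04×0.143 − £367,000.00) / (£4,842,642.04 + £367,000.00) = 0.062480

6.25%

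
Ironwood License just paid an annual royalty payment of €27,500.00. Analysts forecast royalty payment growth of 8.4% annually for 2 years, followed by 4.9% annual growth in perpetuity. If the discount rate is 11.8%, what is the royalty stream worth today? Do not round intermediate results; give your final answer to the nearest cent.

D_1 = 29810.00000
D_2 = 32314.04000
Terminal value at year 2: TV = D_2×(1+g_2)/(r−g_2) = 33897.42796/0.069 = 491267.07188
P_0 = D_1/(1+r)^1 + D_2/(1+r)^2 + TV/(1+r)^2
    = 26663.68515 + 25852.80385 + 393037.55419 = 445554.04319

€445554.04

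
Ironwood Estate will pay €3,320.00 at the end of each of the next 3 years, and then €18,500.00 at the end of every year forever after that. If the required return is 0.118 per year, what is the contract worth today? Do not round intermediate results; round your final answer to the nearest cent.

PV of 3-year annuity: €3,320.00 × [1 − (1+0.118)^−3] / 0.118 = 8001.56534
Perpetuity value at year 3: €18,500.00 / 0.118 = 156779.66102
PV of perpetuity: 156779.66102 / (1+0.118)^3 = 112192.62526
Total PV = 8001.56534 + 112192.62526 = 120194.19060

€120194.19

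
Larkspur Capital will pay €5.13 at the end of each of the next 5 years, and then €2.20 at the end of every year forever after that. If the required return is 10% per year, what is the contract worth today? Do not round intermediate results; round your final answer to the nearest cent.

PV of 5-year annuity: €5.13 × [1 − (1+0.1)^−5] / 0.1 = 19.44674
Perpetuity value at year 5: €2.20 / 0.1 = 22.00000
PV of perpetuity: 22.00000 / (1+0.1)^5 = 13.66027
Total PV = 19.44674 + 13.66027 = 33.10701

€33.11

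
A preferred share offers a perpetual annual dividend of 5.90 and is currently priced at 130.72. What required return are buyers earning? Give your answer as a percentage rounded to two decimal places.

4.51%

P = C/r ⇒ r = C/P = 5.90/130.72 = 0.045135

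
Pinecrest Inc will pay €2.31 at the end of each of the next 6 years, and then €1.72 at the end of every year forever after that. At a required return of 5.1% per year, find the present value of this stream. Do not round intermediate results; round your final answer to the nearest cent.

€36.71

PV of 6-year annuity: €2.31 × [1 − (1+0.051)^−6] / 0.051 = 11.68745
Perpetuity value at year 6: €1.72 / 0.051 = 33.72549
PV of perpetuity: 33.72549 / (1+0.051)^6 = 25.02315
Total PV = 11.68745 + 25.02315 = 36.71060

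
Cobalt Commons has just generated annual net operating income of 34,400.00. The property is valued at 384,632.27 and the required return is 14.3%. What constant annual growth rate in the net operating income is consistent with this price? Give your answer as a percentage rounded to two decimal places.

P = D₀(1+g)/(r−g) ⇒ P(r−g) = D₀(1+g) ⇒ g(P+D₀) = P·r − D₀
g = (P·r − D₀)/(P + D₀) = (384,632.27×0.143 − 34,400.00) / (384,632.27 + 34,400.00) = 0.049167

4.92%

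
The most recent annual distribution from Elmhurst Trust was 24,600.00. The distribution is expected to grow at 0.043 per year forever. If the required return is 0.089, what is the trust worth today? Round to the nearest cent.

557778.26

D₁ = D₀ × (1 + g) = 24,600.00 × 1.043 = 25,657.8000
Growing perpetuity: P = D₁ / (r − g) = 25,657.8000 / (0.089 − 0.043) = 557,778.26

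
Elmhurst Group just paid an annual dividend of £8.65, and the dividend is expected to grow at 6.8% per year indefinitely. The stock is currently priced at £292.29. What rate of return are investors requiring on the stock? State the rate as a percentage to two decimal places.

9.96%

D₁ = £8.65 × 1.068 = £9.2382
P = D₁/(r − g) ⇒ r = D₁/P + g = £9.2382/£292.29 + 0.068 = 0.031606 + 0.068 = 0.099606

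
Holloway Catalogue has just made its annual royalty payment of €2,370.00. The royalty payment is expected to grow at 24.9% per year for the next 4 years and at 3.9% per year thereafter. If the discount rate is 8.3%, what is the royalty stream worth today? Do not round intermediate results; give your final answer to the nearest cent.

D_1 = 2960.13000
D_2 = 3697.20237
D_3 = 4617.80576
D_4 = 5767.63939
Terminal value at year 4: TV = D_4×(1+g_2)/(r−g_2) = 5992.57733/0.044 = 136194.93934
P_0 = D_1/(1+r)^1 + D_2/(1+r)^2 + D_3/(1+r)^3 + D_4/(1+r)^4 + TV/(1+r)^4
    = 2733.26870 + 3152.21847 + 3635.38400 + 4192.60814 + 99002.72399 = 112716.20330

€112716.20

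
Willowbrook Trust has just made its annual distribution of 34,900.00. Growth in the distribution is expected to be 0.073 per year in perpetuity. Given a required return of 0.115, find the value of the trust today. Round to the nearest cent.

891611.90

D₁ = D₀ × (1 + g) = 34,900.00 × 1.073 = 37,447.7000
Growing perpetuity: P = D₁ / (r − g) = 37,447.7000 / (0.115 − 0.073) = 891,611.90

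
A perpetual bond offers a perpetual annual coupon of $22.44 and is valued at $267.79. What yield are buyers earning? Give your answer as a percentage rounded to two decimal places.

8.38%

P = C/r ⇒ r = C/P = $22.44/$267.79 = 0.083797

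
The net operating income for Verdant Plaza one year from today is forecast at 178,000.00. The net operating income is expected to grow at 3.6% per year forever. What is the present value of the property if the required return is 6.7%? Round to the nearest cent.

5741935.48

Growing perpetuity: P = D₁ / (r − g) = 178,000.0000 / (0.067 − 0.036) = 5,741,935.48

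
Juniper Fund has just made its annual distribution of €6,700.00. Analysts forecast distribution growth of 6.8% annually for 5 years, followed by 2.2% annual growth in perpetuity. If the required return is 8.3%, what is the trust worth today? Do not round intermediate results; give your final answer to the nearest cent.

D_1 = 7155.60000
D_2 = 7642.18080
D_3 = 8161.84909
D_4 = 8716.85483
D_5 = 9309.60096
Terminal value at year 5: TV = D_5×(1+g_2)/(r−g_2) = 9514.41218/0.061 = 155973.97021
P_0 = D_1/(1+r)^1 + D_2/(1+r)^2 + D_3/(1+r)^3 + D_4/(1+r)^4 + D_5/(1+r)^5 + TV/(1+r)^5
    = 6607.20222 + 6515.68972 + 6425.44471 + 6336.44963 + 6248.68717 + 104691.11948 = 136824.59293

€136824.59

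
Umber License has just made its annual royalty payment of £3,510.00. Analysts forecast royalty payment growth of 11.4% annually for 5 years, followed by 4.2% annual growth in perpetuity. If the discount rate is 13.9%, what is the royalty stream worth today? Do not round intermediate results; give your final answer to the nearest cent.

£50172.73

D_1 = 3910.14000
D_2 = 4355.89596
D_3 = 4852.46810
D_4 = 5405.64946
D_5 = 6021.89350
Terminal value at year 5: TV = D_5×(1+g_2)/(r−g_2) = 6274.81303/0.097 = 64688.79411
P_0 = D_1/(1+r)^1 + D_2/(1+r)^2 + D_3/(1+r)^3 + D_4/(1+r)^4 + D_5/(1+r)^5 + TV/(1+r)^5
    = 3432.95874 + 3357.60846 + 3283.91205 + 3211.83320 + 3141.33643 + 33745.07789 = 50172.72676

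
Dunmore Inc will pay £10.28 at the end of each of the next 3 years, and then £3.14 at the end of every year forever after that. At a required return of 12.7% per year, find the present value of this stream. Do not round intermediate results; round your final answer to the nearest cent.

£41.67

PV of 3-year annuity: £10.28 × [1 − (1+0.127)^−3] / 0.127 = 24.39683
Perpetuity value at year 3: £3.14 / 0.127 = 24.72441
PV of perpetuity: 24.72441 / (1+0.127)^3 = 17.27246
Total PV = 24.39683 + 17.27246 = 41.66929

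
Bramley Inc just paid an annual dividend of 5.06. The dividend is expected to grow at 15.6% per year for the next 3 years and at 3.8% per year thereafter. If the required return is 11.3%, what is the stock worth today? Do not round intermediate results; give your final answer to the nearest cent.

94.85

D_1 = 5.84936
D_2 = 6.76186
D_3 = 7.81671
Terminal value at year 3: TV = D_3×(1+g_2)/(r−g_2) = 8.11375/0.075 = 108.18327
P_0 = D_1/(1+r)^1 + D_2/(1+r)^2 + D_3/(1+r)^3 + TV/(1+r)^3
    = 5.25549 + 5.45853 + 5.66942 + 78.46475 = 94.84819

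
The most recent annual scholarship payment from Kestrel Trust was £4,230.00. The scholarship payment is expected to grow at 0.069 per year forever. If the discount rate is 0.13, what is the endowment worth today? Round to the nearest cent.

D₁ = D₀ × (1 + g) = £4,230.00 × 1.069 = £4,521.8700
Growing perpetuity: P = D₁ / (r − g) = £4,521.8700 / (0.13 − 0.069) = £74,129.02

£74129.02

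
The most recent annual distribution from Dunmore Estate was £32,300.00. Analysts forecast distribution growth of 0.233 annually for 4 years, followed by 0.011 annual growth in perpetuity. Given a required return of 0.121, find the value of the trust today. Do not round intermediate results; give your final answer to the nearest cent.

D_1 = 39825.90000
D_2 = 49105.33470
D_3 = 60546.87769
D_4 = 74654.30019
Terminal value at year 4: TV = D_4×(1+g_2)/(r−g_2) = 75475.49749/0.11 = 686140.88625
P_0 = D_1/(1+r)^1 + D_2/(1+r)^2 + D_3/(1+r)^3 + D_4/(1+r)^4 + TV/(1+r)^4
    = 35527.11864 + 39076.66127 + 42980.84153 + 47275.09153 + 434501.06849 = 599360.78146

£599360.78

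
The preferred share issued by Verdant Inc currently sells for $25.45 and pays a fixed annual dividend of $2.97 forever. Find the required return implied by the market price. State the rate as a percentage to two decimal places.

11.67%

P = C/r ⇒ r = C/P = $2.97/$25.45 = 0.116699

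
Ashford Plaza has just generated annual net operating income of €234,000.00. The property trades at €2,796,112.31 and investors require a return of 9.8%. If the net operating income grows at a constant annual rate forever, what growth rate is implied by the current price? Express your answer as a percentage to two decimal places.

1.32%

P = D₀(1+g)/(r−g) ⇒ P(r−g) = D₀(1+g) ⇒ g(P+D₀) = P·r − D₀
g = (P·r − D₀)/(P + D₀) = (€2,796,112.31×0.098 − €234,000.00) / (€2,796,112.31 + €234,000.00) = 0.013207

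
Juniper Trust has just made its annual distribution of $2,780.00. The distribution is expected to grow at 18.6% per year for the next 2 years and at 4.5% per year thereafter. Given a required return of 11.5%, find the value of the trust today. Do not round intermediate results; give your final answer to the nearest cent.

$53057.43

D_1 = 3297.08000
D_2 = 3910.33688
Terminal value at year 2: TV = D_2×(1+g_2)/(r−g_2) = 4086.30204/0.07 = 58375.74342
P_0 = D_1/(1+r)^1 + D_2/(1+r)^2 + TV/(1+r)^2
    = 2957.02242 + 3145.31712 + 46955.09133 = 53057.43088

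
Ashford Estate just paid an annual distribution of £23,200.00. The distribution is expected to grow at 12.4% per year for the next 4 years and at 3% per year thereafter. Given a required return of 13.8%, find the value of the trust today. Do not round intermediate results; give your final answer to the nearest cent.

£300551.33

D_1 = 26076.80000
D_2 = 29310.32320
D_3 = 32944.80328
D_4 = 37029.95888
Terminal value at year 4: TV = D_4×(1+g_2)/(r−g_2) = 38140.85765/0.108 = 353156.08935
P_0 = D_1/(1+r)^1 + D_2/(1+r)^2 + D_3/(1+r)^3 + D_4/(1+r)^4 + TV/(1+r)^4
    = 22914.58699 + 22632.68522 + 22354.25148 + 22079.24312 + 210570.55937 = 300551.32618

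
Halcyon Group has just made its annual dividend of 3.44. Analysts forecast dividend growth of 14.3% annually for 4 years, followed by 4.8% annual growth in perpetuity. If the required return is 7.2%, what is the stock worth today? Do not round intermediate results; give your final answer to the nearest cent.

D_1 = 3.93192
D_2 = 4.49418
D_3 = 5.13685
D_4 = 5.87142
Terminal value at year 4: TV = D_4×(1+g_2)/(r−g_2) = 6.15325/0.024 = 256.38547
P_0 = D_1/(1+r)^1 + D_2/(1+r)^2 + D_3/(1+r)^3 + D_4/(1+r)^4 + TV/(1+r)^4
    = 3.66784 + 3.91076 + 4.16978 + 4.44595 + 194.13966 = 210.33398

210.33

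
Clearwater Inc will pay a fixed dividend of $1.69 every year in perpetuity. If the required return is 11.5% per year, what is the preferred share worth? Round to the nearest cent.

$14.70

Level perpetuity: PV = C / r = $1.69 / 0.115 = $14.70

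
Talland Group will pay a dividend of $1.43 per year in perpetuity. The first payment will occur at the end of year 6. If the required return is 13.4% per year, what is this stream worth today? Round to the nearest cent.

$5.69

Value at end of year 5: C / r = $1.43 / 0.134 = $10.6716
Discount to today: PV = $10.6716 / (1 + 0.134)^5 = $10.6716 / 1.875276 = $5.69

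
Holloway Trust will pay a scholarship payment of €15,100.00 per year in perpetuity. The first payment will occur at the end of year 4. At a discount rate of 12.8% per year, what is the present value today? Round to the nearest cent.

€82193.92

Value at end of year 3: C / r = €15,100.00 / 0.128 = €117,968.7500
Discount to today: PV = €117,968.7500 / (1 + 0.128)^3 = €117,968.7500 / 1.435249 = €82,193.92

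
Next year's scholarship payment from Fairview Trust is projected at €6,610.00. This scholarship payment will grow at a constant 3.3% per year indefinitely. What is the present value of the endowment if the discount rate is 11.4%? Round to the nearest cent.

€81604.94

Growing perpetuity: P = D₁ / (r − g) = €6,610.0000 / (0.114 − 0.033) = €81,604.94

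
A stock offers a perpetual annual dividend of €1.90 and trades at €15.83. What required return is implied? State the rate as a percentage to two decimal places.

P = C/r ⇒ r = C/P = €1.90/€15.83 = 0.120025

12.00%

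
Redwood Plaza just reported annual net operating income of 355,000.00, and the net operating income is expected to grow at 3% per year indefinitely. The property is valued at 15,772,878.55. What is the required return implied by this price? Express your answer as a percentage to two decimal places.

D₁ = 355,000.00 × 1.03 = 365,650.0000
P = D₁/(r − g) ⇒ r = D₁/P + g = 365,650.0000/15,772,878.55 + 0.03 = 0.023182 + 0.03 = 0.053182

5.32%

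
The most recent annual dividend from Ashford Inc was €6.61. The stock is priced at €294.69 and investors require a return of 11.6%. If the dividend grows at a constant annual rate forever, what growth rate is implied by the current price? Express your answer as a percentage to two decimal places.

P = D₀(1+g)/(r−g) ⇒ P(r−g) = D₀(1+g) ⇒ g(P+D₀) = P·r − D₀
g = (P·r − D₀)/(P + D₀) = (€294.69×0.116 − €6.61) / (€294.69 + €6.61) = 0.091517

9.15%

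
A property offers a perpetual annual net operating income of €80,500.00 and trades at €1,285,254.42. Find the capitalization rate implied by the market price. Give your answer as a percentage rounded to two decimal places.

6.26%

P = C/r ⇒ r = C/P = €80,500.00/€1,285,254.42 = 0.062634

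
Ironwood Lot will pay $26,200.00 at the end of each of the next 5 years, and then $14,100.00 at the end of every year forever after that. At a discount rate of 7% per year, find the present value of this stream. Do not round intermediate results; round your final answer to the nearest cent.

$251040.96

PV of 5-year annuity: $26,200.00 × [1 − (1+0.07)^−5] / 0.07 = 107425.17282
Perpetuity value at year 5: $14,100.00 / 0.07 = 201428.57143
PV of perpetuity: 201428.57143 / (1+0.07)^5 = 143615.78758
Total PV = 107425.17282 + 143615.78758 = 251040.96040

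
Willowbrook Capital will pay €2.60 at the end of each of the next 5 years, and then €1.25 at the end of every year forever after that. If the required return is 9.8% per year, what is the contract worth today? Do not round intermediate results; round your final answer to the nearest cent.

€17.90

PV of 5-year annuity: €2.60 × [1 − (1+0.098)^−5] / 0.098 = 9.90661
Perpetuity value at year 5: €1.25 / 0.098 = 12.75510
PV of perpetuity: 12.75510 / (1+0.098)^5 = 7.99231
Total PV = 9.90661 + 7.99231 = 17.89892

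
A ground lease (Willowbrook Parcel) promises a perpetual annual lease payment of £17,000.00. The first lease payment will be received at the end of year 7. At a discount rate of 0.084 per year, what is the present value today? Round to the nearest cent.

Value at end of year 6: C / r = £17,000.00 / 0.084 = £202,380.9524
Discount to today: PV = £202,380.9524 / (1 + 0.084)^6 = £202,380.9524 / 1.622466 = £124,736.61

£124736.61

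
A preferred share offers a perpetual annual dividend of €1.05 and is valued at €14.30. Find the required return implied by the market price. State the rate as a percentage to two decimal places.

P = C/r ⇒ r = C/P = €1.05/€14.30 = 0.073427

7.34%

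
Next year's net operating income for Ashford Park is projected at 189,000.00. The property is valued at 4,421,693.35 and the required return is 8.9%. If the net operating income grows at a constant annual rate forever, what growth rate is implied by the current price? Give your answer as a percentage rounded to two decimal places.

4.63%

P = D₁/(r−g) ⇒ g = r − D₁/P = 0.089 − 189,000.00/4,421,693.35 = 0.046256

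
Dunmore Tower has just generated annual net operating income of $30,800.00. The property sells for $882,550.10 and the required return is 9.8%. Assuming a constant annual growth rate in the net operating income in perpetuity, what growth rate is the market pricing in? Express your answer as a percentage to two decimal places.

P = D₀(1+g)/(r−g) ⇒ P(r−g) = D₀(1+g) ⇒ g(P+D₀) = P·r − D₀
g = (P·r − D₀)/(P + D₀) = ($882,550.10×0.098 − $30,800.00) / ($882,550.10 + $30,800.00) = 0.060973

6.10%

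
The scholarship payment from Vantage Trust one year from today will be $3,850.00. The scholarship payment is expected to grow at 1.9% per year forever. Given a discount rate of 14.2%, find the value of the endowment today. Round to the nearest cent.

$31300.81

Growing perpetuity: P = D₁ / (r − g) = $3,850.0000 / (0.142 − 0.019) = $31,300.81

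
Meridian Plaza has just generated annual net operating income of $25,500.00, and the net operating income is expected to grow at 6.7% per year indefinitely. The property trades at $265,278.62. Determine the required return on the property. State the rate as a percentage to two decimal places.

16.96%

D₁ = $25,500.00 × 1.067 = $27,208.5000
P = D₁/(r − g) ⇒ r = D₁/P + g = $27,208.5000/$265,278.62 + 0.067 = 0.102566 + 0.067 = 0.169566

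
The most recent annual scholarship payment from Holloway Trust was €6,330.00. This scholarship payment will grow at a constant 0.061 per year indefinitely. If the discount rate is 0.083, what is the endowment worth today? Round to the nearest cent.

€305278.64

D₁ = D₀ × (1 + g) = €6,330.00 × 1.061 = €6,716.1300
Growing perpetuity: P = D₁ / (r − g) = €6,716.1300 / (0.083 − 0.061) = €305,278.64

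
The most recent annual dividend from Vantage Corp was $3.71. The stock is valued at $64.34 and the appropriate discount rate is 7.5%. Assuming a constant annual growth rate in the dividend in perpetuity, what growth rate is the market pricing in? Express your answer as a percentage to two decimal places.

P = D₀(1+g)/(r−g) ⇒ P(r−g) = D₀(1+g) ⇒ g(P+D₀) = P·r − D₀
g = (P·r − D₀)/(P + D₀) = ($64.34×0.075 − $3.71) / ($64.34 + $3.71) = 0.016392

1.64%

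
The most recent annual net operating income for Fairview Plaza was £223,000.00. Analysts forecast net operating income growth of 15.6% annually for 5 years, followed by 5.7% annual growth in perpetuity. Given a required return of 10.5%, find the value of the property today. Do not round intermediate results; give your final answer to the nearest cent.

£7432637.85

D_1 = 257788.00000
D_2 = 298002.92800
D_3 = 344491.38477
D_4 = 398232.04079
D_5 = 460356.23916
Terminal value at year 5: TV = D_5×(1+g_2)/(r−g_2) = 486596.54479/0.048 = 10137428.01640
P_0 = D_1/(1+r)^1 + D_2/(1+r)^2 + D_3/(1+r)^3 + D_4/(1+r)^4 + D_5/(1+r)^5 + TV/(1+r)^5
    = 233292.30769 + 244059.64497 + 255323.93628 + 267108.11795 + 279436.18493 + 6153417.65572 = 7432637.84755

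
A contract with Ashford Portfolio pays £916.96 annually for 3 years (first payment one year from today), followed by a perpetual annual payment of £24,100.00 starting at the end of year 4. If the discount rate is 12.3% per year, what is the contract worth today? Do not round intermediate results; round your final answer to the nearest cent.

£140539.01

PV of 3-year annuity: £916.96 × [1 − (1+0.123)^−3] / 0.123 = 2191.07898
Perpetuity value at year 3: £24,100.00 / 0.123 = 195934.95935
PV of perpetuity: 195934.95935 / (1+0.123)^3 = 138347.92900
Total PV = 2191.07898 + 138347.92900 = 140539.00798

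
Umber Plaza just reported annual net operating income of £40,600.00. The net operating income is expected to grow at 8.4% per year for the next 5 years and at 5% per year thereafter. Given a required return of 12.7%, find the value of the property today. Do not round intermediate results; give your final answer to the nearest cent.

D_1 = 44010.40000
D_2 = 47707.27360
D_3 = 51714.68458
D_4 = 56058.71809
D_5 = 60767.65041
Terminal value at year 5: TV = D_5×(1+g_2)/(r−g_2) = 63806.03293/0.077 = 828649.77827
P_0 = D_1/(1+r)^1 + D_2/(1+r)^2 + D_3/(1+r)^3 + D_4/(1+r)^4 + D_5/(1+r)^5 + TV/(1+r)^5
    = 39050.93168 + 37560.96711 + 36127.85124 + 34749.41504 + 33423.57223 + 455775.98494 = 636688.72224

£636688.72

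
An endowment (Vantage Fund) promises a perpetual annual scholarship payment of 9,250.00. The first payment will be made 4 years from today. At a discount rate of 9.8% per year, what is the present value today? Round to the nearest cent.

71303.14

Value at end of year 3: C / r = 9,250.00 / 0.098 = 94,387.7551
Discount to today: PV = 94,387.7551 / (1 + 0.098)^3 = 94,387.7551 / 1.323753 = 71,303.14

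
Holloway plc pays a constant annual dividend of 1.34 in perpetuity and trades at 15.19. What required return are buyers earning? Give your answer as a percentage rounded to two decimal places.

P = C/r ⇒ r = C/P = 1.34/15.19 = 0.088216

8.82%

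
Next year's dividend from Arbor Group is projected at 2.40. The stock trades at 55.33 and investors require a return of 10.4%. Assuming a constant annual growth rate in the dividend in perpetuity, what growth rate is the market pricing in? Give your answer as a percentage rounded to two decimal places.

P = D₁/(r−g) ⇒ g = r − D₁/P = 0.104 − 2.40/55.33 = 0.060624

6.06%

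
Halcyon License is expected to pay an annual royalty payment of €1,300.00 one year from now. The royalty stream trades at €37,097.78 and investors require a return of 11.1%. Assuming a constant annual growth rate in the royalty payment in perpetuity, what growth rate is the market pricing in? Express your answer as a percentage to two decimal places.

7.60%

P = D₁/(r−g) ⇒ g = r − D₁/P = 0.111 − €1,300.00/€37,097.78 = 0.075957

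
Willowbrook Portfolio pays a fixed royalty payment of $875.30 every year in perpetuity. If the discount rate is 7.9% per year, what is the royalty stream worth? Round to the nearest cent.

Level perpetuity: PV = C / r = $875.30 / 0.079 = $11,079.75

$11079.75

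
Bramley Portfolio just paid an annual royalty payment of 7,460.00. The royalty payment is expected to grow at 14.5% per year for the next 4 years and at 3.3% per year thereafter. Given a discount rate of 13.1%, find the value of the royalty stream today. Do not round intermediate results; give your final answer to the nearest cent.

113375.80

D_1 = 8541.70000
D_2 = 9780.24650
D_3 = 11198.38224
D_4 = 12822.14767
Terminal value at year 4: TV = D_4×(1+g_2)/(r−g_2) = 13245.27854/0.098 = 135155.90348
P_0 = D_1/(1+r)^1 + D_2/(1+r)^2 + D_3/(1+r)^3 + D_4/(1+r)^4 + TV/(1+r)^4
    = 7552.34306 + 7645.82918 + 7740.47251 + 7836.28738 + 82600.86595 = 113375.79808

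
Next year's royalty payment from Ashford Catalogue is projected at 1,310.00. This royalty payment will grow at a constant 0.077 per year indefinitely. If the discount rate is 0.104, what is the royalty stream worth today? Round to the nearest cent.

48518.52

Growing perpetuity: P = D₁ / (r − g) = 1,310.0000 / (0.104 − 0.077) = 48,518.52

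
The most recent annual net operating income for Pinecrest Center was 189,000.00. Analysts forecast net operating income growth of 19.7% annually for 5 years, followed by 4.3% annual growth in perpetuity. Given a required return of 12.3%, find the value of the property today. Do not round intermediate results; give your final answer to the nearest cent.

D_1 = 226233.00000
D_2 = 270800.90100
D_3 = 324148.67850
D_4 = 388005.96816
D_5 = 464443.14389
Terminal value at year 5: TV = D_5×(1+g_2)/(r−g_2) = 484414.19908/0.08 = 6055177.48845
P_0 = D_1/(1+r)^1 + D_2/(1+r)^2 + D_3/(1+r)^3 + D_4/(1+r)^4 + D_5/(1+r)^5 + TV/(1+r)^5
    = 201454.14069 + 214728.94605 + 228878.49369 + 243960.42471 + 260036.17843 + 3390221.67633 = 4539279.85991

4539279.86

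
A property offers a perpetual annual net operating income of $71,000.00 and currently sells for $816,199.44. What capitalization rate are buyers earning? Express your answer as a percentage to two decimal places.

8.70%

P = C/r ⇒ r = C/P = $71,000.00/$816,199.44 = 0.086989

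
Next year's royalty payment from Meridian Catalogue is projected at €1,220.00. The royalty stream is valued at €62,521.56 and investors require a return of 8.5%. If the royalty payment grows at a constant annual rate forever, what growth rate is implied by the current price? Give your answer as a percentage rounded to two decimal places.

P = D₁/(r−g) ⇒ g = r − D₁/P = 0.085 − €1,220.00/€62,521.56 = 0.065487

6.55%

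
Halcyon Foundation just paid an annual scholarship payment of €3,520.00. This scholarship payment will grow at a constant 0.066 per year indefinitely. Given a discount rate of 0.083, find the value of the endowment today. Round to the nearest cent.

€220724.71

D₁ = D₀ × (1 + g) = €3,520.00 × 1.066 = €3,752.3200
Growing perpetuity: P = D₁ / (r − g) = €3,752.3200 / (0.083 − 0.066) = €220,724.71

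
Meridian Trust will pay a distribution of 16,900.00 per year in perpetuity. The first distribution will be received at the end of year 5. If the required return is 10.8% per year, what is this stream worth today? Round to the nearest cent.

103825.47

Value at end of year 4: C / r = 16,900.00 / 0.108 = 156,481.4815
Discount to today: PV = 156,481.4815 / (1 + 0.108)^4 = 156,481.4815 / 1.507159 = 103,825.47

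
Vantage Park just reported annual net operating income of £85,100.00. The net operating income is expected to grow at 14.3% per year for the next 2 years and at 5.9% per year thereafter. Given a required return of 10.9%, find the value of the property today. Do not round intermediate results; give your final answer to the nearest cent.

D_1 = 97269.30000
D_2 = 111178.80990
Terminal value at year 2: TV = D_2×(1+g_2)/(r−g_2) = 117738.35968/0.05 = 2354767.19368
P_0 = D_1/(1+r)^1 + D_2/(1+r)^2 + TV/(1+r)^2
    = 87709.01713 + 90398.02217 + 1914630.10948 = 2092737.14878

£2092737.15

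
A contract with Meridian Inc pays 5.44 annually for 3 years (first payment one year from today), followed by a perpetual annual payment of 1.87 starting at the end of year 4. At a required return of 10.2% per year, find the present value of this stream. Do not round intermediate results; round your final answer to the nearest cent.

27.18

PV of 3-year annuity: 5.44 × [1 − (1+0.102)^−3] / 0.102 = 13.48098
Perpetuity value at year 3: 1.87 / 0.102 = 18.33333
PV of perpetuity: 18.33333 / (1+0.102)^3 = 13.69925
Total PV = 13.48098 + 13.69925 = 27.18023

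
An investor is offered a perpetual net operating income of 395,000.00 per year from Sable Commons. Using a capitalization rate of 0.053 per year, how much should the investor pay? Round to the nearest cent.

Level perpetuity: PV = C / r = 395,000.00 / 0.053 = 7,452,830.19

7452830.19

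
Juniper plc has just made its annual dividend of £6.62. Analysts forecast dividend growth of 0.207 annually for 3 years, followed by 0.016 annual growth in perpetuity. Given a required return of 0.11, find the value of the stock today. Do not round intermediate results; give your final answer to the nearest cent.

D_1 = 7.99034
D_2 = 9.64434
D_3 = 11.64072
Terminal value at year 3: TV = D_3×(1+g_2)/(r−g_2) = 11.82697/0.094 = 125.81883
P_0 = D_1/(1+r)^1 + D_2/(1+r)^2 + D_3/(1+r)^3 + TV/(1+r)^3
    = 7.19850 + 7.82756 + 8.51159 + 91.99765 = 115.53531

£115.54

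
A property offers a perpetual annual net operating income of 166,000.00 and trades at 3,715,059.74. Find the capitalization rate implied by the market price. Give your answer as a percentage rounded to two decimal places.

P = C/r ⇒ r = C/P = 166,000.00/3,715,059.74 = 0.044683

4.47%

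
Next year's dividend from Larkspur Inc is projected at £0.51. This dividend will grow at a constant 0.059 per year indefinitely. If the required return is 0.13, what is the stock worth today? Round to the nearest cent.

Growing perpetuity: P = D₁ / (r − g) = £0.5100 / (0.13 − 0.059) = £7.18

£7.18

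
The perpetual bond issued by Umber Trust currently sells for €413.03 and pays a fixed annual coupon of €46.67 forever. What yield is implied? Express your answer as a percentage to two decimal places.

P = C/r ⇒ r = C/P = €46.67/€413.03 = 0.112994

11.30%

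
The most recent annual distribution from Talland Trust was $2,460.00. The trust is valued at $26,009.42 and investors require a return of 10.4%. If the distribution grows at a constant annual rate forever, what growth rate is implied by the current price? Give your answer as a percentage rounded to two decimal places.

0.86%

P = D₀(1+g)/(r−g) ⇒ P(r−g) = D₀(1+g) ⇒ g(P+D₀) = P·r − D₀
g = (P·r − D₀)/(P + D₀) = ($26,009.42×0.104 − $2,460.00) / ($26,009.42 + $2,460.00) = 0.008605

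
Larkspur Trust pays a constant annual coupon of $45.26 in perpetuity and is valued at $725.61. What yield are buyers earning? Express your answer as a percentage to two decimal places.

P = C/r ⇒ r = C/P = $45.26/$725.61 = 0.062375

6.24%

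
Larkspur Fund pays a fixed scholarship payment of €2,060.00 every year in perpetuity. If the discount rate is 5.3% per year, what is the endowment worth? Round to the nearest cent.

Level perpetuity: PV = C / r = €2,060.00 / 0.053 = €38,867.92

€38867.92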